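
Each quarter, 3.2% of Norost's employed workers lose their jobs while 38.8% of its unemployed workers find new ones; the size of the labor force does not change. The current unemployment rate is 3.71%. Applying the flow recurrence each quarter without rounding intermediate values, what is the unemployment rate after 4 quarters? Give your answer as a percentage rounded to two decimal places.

With a fixed labor force, u_{t+1} = u_t + s·(1−u_t) − f·u_t = u_t·(1−s−f) + s.
Here 1−s−f = 0.580 and s = 0.032.
u_1 = 0.037100 × 0.580 + 0.032 = 0.053518.
u_2 = 0.053518 × 0.580 + 0.032 = 0.063040.
u_3 = 0.063040 × 0.580 + 0.032 = 0.068563.
u_4 = 0.068563 × 0.580 + 0.032 = 0.071767.

Unemployment rate after four quarters ≈ 7.18%.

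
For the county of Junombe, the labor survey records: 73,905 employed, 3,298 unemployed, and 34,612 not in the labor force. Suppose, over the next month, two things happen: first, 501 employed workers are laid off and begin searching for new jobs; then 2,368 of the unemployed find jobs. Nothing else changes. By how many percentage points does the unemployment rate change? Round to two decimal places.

The unemployment rate changes by −2.42 percentage points.

Initially, labor force = 73,905 + 3,298 = 77,203, so u = 3,298/77,203 = 4.27%.
After the first change, employed falls and unemployed rises by 501; labor force unchanged → E = 73,404, U = 3,799, labor force = 77,203.
After the second change, unemployed falls and employed rises by 2,368; labor force unchanged → E = 75,772, U = 1,431, labor force = 77,203.
New unemployment rate = 1,431 / 77,203 = 1.85%.
Change = 1.85% − 4.27% = −2.42 percentage points.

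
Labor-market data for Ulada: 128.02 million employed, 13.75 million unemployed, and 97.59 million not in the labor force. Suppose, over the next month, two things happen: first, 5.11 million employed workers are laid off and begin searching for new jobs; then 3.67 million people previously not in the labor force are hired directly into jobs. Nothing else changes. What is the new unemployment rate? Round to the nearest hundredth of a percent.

New unemployment rate ≈ 12.97%.

Initially, labor force = 128.02 + 13.75 = 141.77 million, so u = 13.75/141.77 = 9.70%.
After the first change, employed falls and unemployed rises by 5.11; labor force unchanged → E = 122.91, U = 18.86, labor force = 141.77 million.
After the second change, employed and labor force both rise by 3.67; unemployed unchanged → E = 126.58, U = 18.86, labor force = 145.44 million.
New unemployment rate = 18.86 / 145.44 = 12.97%.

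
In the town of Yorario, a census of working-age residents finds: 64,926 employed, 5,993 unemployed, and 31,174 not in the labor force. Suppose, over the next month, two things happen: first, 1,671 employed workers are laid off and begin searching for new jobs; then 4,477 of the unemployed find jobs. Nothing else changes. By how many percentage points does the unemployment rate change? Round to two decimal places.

Initially, labor force = 64,926 + 5,993 = 70,919, so u = 5,993/70,919 = 8.45%.
After the first change, employed falls and unemployed rises by 1,671; labor force unchanged → E = 63,255, U = 7,664, labor force = 70,919.
After the second change, unemployed falls and employed rises by 4,477; labor force unchanged → E = 67,732, U = 3,187, labor force = 70,919.
New unemployment rate = 3,187 / 70,919 = 4.49%.
Change = 4.49% − 8.45% = −3.96 percentage points.

The unemployment rate changes by −3.96 percentage points.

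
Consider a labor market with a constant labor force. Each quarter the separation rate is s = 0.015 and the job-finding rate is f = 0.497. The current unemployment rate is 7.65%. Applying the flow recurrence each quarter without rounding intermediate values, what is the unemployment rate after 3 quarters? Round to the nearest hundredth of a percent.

Unemployment rate after three quarters ≈ 3.48%.

With a fixed labor force, u_{t+1} = u_t + s·(1−u_t) − f·u_t = u_t·(1−s−f) + s.
Here 1−s−f = 0.488 and s = 0.015.
u_1 = 0.076500 × 0.488 + 0.015 = 0.052332.
u_2 = 0.052332 × 0.488 + 0.015 = 0.040538.
u_3 = 0.040538 × 0.488 + 0.015 = 0.034783.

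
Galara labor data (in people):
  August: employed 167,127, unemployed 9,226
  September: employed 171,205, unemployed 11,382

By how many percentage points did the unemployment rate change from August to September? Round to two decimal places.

August: labor force = 167,127 + 9,226 = 176,353; u = 9,226/176,353 = 5.23%.
September: labor force = 171,205 + 11,382 = 182,587; u = 11,382/182,587 = 6.23%.
Change = 6.23% − 5.23% = +1.00 pp.

The unemployment rate changed by +1.00 percentage points.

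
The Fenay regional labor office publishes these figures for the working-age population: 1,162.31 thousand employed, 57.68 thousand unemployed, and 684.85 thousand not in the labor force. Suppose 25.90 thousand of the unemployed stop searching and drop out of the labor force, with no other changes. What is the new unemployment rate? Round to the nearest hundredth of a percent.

Initially, labor force = 1,162.31 + 57.68 = 1,219.99 thousand, so u = 57.68/1,219.99 = 4.73%.
After the change, unemployed and labor force both fall by 25.90 → E = 1,162.31, U = 31.78, labor force = 1,194.09 thousand.
New unemployment rate = 31.78 / 1,194.09 = 2.66%.

New unemployment rate ≈ 2.66%.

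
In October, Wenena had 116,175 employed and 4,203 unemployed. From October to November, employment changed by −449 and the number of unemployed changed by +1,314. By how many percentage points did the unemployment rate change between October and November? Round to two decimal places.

The unemployment rate changed by +1.06 percentage points.

October: labor force = 116,175 + 4,203 = 120,378; u = 4,203/120,378 = 3.49%.
November: labor force = 115,726 + 5,517 = 121,243; u = 5,517/121,243 = 4.55%.
Change = 4.55% − 3.49% = +1.06 pp.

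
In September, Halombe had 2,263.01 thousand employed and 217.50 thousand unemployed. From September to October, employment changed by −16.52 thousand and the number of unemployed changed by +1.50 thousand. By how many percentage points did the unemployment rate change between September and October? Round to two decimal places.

The unemployment rate changed by +0.11 percentage points.

September: labor force = 2,263.01 + 217.50 = 2,480.51; u = 217.50/2,480.51 = 8.77%.
October: labor force = 2,246.49 + 219.00 = 2,465.49; u = 219.00/2,465.49 = 8.88%.
Change = 8.88% − 8.77% = +0.11 pp.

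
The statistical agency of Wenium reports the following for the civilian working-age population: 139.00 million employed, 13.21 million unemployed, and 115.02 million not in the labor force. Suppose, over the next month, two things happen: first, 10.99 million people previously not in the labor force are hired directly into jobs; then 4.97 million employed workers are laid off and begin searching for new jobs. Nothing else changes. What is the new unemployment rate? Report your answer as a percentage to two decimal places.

New unemployment rate ≈ 11.14%.

Initially, labor force = 139.00 + 13.21 = 152.21 million, so u = 13.21/152.21 = 8.68%.
After the first change, employed and labor force both rise by 10.99; unemployed unchanged → E = 149.99, U = 13.21, labor force = 163.20 million.
After the second change, employed falls and unemployed rises by 4.97; labor force unchanged → E = 145.02, U = 18.18, labor force = 163.20 million.
New unemployment rate = 18.18 / 163.20 = 11.14%.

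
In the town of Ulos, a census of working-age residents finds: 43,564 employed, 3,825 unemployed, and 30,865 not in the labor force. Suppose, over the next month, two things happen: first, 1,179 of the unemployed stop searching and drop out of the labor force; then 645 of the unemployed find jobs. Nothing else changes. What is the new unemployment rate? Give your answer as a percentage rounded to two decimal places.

Initially, labor force = 43,564 + 3,825 = 47,389, so u = 3,825/47,389 = 8.07%.
After the first change, unemployed and labor force both fall by 1,179 → E = 43,564, U = 2,646, labor force = 46,210.
After the second change, unemployed falls and employed rises by 645; labor force unchanged → E = 44,209, U = 2,001, labor force = 46,210.
New unemployment rate = 2,001 / 46,210 = 4.33%.

New unemployment rate ≈ 4.33%.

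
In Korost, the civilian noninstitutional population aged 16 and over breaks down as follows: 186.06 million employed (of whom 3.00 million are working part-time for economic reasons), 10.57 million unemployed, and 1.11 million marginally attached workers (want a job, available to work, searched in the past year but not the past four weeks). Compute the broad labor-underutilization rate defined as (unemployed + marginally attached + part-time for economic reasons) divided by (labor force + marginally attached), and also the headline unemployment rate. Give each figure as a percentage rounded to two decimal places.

Broad underutilization rate ≈ 7.42%; headline unemployment rate ≈ 5.38%.

Labor force = 186.06 + 10.57 = 196.63 million.
Numerator = 10.57 + 1.11 + 3.00 = 14.68 million.
Denominator = 196.63 + 1.11 = 197.74 million.
Broad rate = 14.68 / 197.74 = 7.42%.
Headline unemployment rate = 10.57 / 196.63 = 5.38%.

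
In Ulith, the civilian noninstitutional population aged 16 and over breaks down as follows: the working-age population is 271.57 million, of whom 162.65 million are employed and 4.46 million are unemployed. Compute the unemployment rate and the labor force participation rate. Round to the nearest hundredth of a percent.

Labor force = employed + unemployed = 162.65 + 4.46 = 167.11 million.
Unemployment rate = 4.46 / 167.11 = 2.67%.
Labor force participation rate = 167.11 / 271.57 = 61.53%.

Unemployment rate ≈ 2.67%; labor force participation rate ≈ 61.53%.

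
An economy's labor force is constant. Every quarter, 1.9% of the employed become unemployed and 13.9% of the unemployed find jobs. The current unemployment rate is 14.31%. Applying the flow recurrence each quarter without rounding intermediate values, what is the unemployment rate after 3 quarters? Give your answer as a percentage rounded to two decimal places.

With a fixed labor force, u_{t+1} = u_t + s·(1−u_t) − f·u_t = u_t·(1−s−f) + s.
Here 1−s−f = 0.842 and s = 0.019.
u_1 = 0.143100 × 0.842 + 0.019 = 0.139490.
u_2 = 0.139490 × 0.842 + 0.019 = 0.136451.
u_3 = 0.136451 × 0.842 + 0.019 = 0.133892.

Unemployment rate after three quarters ≈ 13.39%.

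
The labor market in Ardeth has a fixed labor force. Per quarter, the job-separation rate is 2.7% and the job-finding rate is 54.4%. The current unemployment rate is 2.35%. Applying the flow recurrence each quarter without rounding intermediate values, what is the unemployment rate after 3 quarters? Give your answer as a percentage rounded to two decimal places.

With a fixed labor force, u_{t+1} = u_t + s·(1−u_t) − f·u_t = u_t·(1−s−f) + s.
Here 1−s−f = 0.429 and s = 0.027.
u_1 = 0.023500 × 0.429 + 0.027 = 0.037082.
u_2 = 0.037082 × 0.429 + 0.027 = 0.042908.
u_3 = 0.042908 × 0.429 + 0.027 = 0.045408.

Unemployment rate after three quarters ≈ 4.54%.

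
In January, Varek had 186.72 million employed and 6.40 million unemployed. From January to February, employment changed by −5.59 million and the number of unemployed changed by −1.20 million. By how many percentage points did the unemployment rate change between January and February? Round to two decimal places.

January: labor force = 186.72 + 6.40 = 193.12; u = 6.40/193.12 = 3.31%.
February: labor force = 181.13 + 5.20 = 186.33; u = 5.20/186.33 = 2.79%.
Change = 2.79% − 3.31% = −0.52 pp.

The unemployment rate changed by −0.52 percentage points.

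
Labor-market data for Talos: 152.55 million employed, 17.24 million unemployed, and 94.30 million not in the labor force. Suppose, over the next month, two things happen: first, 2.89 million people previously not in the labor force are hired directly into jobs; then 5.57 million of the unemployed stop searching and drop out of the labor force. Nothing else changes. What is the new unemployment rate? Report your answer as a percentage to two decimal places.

Initially, labor force = 152.55 + 17.24 = 169.79 million, so u = 17.24/169.79 = 10.15%.
After the first change, employed and labor force both rise by 2.89; unemployed unchanged → E = 155.44, U = 17.24, labor force = 172.68 million.
After the second change, unemployed and labor force both fall by 5.57 → E = 155.44, U = 11.67, labor force = 167.11 million.
New unemployment rate = 11.67 / 167.11 = 6.98%.

New unemployment rate ≈ 6.98%.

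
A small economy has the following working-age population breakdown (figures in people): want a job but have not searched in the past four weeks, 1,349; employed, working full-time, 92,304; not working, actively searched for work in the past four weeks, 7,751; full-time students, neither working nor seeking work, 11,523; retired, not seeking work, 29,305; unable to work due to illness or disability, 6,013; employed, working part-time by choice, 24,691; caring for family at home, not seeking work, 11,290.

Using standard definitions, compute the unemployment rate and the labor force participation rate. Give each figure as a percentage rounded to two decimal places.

Employed = 92,304 + 24,691 = 116,995.
Unemployed = 7,751.
Labor force = 116,995 + 7,751 = 124,746.
Not in labor force = 1,349 + 11,523 + 29,305 + 6,013 + 11,290 = 59,480 (those not working and not actively searching are outside the labor force — including those who want a job but have given up searching).
Civilian working-age population = 124,746 + 59,480 = 184,226.
Unemployment rate = 7,751 / 124,746 = 6.21%.
Labor force participation rate = 124,746 / 184,226 = 67.71%.

Unemployment rate ≈ 6.21%; labor force participation rate ≈ 67.71%.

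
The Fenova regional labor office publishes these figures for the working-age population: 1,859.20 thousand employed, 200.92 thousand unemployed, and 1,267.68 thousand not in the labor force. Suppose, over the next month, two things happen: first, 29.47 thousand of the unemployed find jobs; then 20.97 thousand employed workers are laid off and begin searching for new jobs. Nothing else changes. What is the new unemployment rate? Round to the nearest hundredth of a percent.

Initially, labor force = 1,859.20 + 200.92 = 2,060.12 thousand, so u = 200.92/2,060.12 = 9.75%.
After the first change, unemployed falls and employed rises by 29.47; labor force unchanged → E = 1,888.67, U = 171.45, labor force = 2,060.12 thousand.
After the second change, employed falls and unemployed rises by 20.97; labor force unchanged → E = 1,867.70, U = 192.42, labor force = 2,060.12 thousand.
New unemployment rate = 192.42 / 2,060.12 = 9.34%.

New unemployment rate ≈ 9.34%.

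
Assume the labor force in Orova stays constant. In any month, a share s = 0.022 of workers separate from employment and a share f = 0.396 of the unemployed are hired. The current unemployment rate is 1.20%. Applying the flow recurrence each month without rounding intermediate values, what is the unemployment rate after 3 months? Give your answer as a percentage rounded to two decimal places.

With a fixed labor force, u_{t+1} = u_t + s·(1−u_t) − f·u_t = u_t·(1−s−f) + s.
Here 1−s−f = 0.582 and s = 0.022.
u_1 = 0.012000 × 0.582 + 0.022 = 0.028984.
u_2 = 0.028984 × 0.582 + 0.022 = 0.038869.
u_3 = 0.038869 × 0.582 + 0.022 = 0.044622.

Unemployment rate after three months ≈ 4.46%.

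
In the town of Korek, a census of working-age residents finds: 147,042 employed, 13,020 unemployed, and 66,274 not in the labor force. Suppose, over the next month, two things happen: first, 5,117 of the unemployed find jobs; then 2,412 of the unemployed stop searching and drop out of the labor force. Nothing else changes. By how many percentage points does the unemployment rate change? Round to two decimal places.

Initially, labor force = 147,042 + 13,020 = 160,062, so u = 13,020/160,062 = 8.13%.
After the first change, unemployed falls and employed rises by 5,117; labor force unchanged → E = 152,159, U = 7,903, labor force = 160,062.
After the second change, unemployed and labor force both fall by 2,412 → E = 152,159, U = 5,491, labor force = 157,650.
New unemployment rate = 5,491 / 157,650 = 3.48%.
Change = 3.48% − 8.13% = −4.65 percentage points.

The unemployment rate changes by −4.65 percentage points.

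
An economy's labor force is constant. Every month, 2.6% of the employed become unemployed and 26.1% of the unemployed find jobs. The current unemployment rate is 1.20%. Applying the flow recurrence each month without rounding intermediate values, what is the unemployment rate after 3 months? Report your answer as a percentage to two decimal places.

Unemployment rate after three months ≈ 6.21%.

With a fixed labor force, u_{t+1} = u_t + s·(1−u_t) − f·u_t = u_t·(1−s−f) + s.
Here 1−s−f = 0.713 and s = 0.026.
u_1 = 0.012000 × 0.713 + 0.026 = 0.034556.
u_2 = 0.034556 × 0.713 + 0.026 = 0.050638.
u_3 = 0.050638 × 0.713 + 0.026 = 0.062105.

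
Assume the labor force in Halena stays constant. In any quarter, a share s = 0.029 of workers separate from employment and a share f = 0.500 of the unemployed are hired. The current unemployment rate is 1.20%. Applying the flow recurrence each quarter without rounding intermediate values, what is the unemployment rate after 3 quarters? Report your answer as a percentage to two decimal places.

With a fixed labor force, u_{t+1} = u_t + s·(1−u_t) − f·u_t = u_t·(1−s−f) + s.
Here 1−s−f = 0.471 and s = 0.029.
u_1 = 0.012000 × 0.471 + 0.029 = 0.034652.
u_2 = 0.034652 × 0.471 + 0.029 = 0.045321.
u_3 = 0.045321 × 0.471 + 0.029 = 0.050346.

Unemployment rate after three quarters ≈ 5.03%.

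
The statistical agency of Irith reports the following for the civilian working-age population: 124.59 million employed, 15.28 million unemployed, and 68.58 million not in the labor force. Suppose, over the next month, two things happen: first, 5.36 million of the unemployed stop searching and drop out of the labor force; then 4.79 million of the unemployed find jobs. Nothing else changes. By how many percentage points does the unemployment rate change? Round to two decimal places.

The unemployment rate changes by −7.11 percentage points.

Initially, labor force = 124.59 + 15.28 = 139.87 million, so u = 15.28/139.87 = 10.92%.
After the first change, unemployed and labor force both fall by 5.36 → E = 124.59, U = 9.92, labor force = 134.51 million.
After the second change, unemployed falls and employed rises by 4.79; labor force unchanged → E = 129.38, U = 5.13, labor force = 134.51 million.
New unemployment rate = 5.13 / 134.51 = 3.81%.
Change = 3.81% − 10.92% = −7.11 percentage points.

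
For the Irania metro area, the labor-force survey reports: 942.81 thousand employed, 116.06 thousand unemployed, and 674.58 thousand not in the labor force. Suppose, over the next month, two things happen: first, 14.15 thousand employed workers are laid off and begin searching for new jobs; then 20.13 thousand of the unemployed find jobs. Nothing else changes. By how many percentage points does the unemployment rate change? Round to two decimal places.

The unemployment rate changes by −0.56 percentage points.

Initially, labor force = 942.81 + 116.06 = 1,058.87 thousand, so u = 116.06/1,058.87 = 10.96%.
After the first change, employed falls and unemployed rises by 14.15; labor force unchanged → E = 928.66, U = 130.21, labor force = 1,058.87 thousand.
After the second change, unemployed falls and employed rises by 20.13; labor force unchanged → E = 948.79, U = 110.08, labor force = 1,058.87 thousand.
New unemployment rate = 110.08 / 1,058.87 = 10.40%.
Change = 10.40% − 10.96% = −0.56 percentage points.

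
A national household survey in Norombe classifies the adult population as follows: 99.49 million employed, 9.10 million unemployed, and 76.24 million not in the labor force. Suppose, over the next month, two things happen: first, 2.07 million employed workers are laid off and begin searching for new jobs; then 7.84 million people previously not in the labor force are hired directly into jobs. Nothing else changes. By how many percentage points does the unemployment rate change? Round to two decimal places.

The unemployment rate changes by +1.21 percentage points.

Initially, labor force = 99.49 + 9.10 = 108.59 million, so u = 9.10/108.59 = 8.38%.
After the first change, employed falls and unemployed rises by 2.07; labor force unchanged → E = 97.42, U = 11.17, labor force = 108.59 million.
After the second change, employed and labor force both rise by 7.84; unemployed unchanged → E = 105.26, U = 11.17, labor force = 116.43 million.
New unemployment rate = 11.17 / 116.43 = 9.59%.
Change = 9.59% − 8.38% = +1.21 percentage points.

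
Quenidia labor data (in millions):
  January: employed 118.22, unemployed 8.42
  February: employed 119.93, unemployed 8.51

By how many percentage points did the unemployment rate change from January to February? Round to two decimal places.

January: labor force = 118.22 + 8.42 = 126.64; u = 8.42/126.64 = 6.65%.
February: labor force = 119.93 + 8.51 = 128.44; u = 8.51/128.44 = 6.63%.
Change = 6.63% − 6.65% = −0.02 pp.

The unemployment rate changed by −0.02 percentage points.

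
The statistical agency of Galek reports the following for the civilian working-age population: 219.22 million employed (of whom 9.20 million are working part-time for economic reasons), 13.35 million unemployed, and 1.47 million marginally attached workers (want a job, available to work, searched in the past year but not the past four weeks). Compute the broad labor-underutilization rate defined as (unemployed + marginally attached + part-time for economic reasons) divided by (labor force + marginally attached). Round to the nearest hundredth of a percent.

Broad underutilization rate ≈ 10.26%.

Labor force = 219.22 + 13.35 = 232.57 million.
Numerator = 13.35 + 1.47 + 9.20 = 24.02 million.
Denominator = 232.57 + 1.47 = 234.04 million.
Broad rate = 24.02 / 234.04 = 10.26%.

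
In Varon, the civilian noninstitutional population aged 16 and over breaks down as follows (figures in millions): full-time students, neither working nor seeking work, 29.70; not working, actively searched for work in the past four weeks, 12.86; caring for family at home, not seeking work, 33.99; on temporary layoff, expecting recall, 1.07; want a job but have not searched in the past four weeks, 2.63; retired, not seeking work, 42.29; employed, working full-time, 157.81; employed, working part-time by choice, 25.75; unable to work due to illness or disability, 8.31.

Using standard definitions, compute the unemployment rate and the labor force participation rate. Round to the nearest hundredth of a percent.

Employed = 157.81 + 25.75 = 183.56 million.
Unemployed = 12.86 + 1.07 = 13.93 million (jobless and actively searching, or on temporary layoff).
Labor force = 183.56 + 13.93 = 197.49 million.
Not in labor force = 29.70 + 33.99 + 2.63 + 42.29 + 8.31 = 116.92 million (those not working and not actively searching are outside the labor force — including those who want a job but have given up searching).
Civilian working-age population = 197.49 + 116.92 = 314.41 million.
Unemployment rate = 13.93 / 197.49 = 7.05%.
Labor force participation rate = 197.49 / 314.41 = 62.81%.

Unemployment rate ≈ 7.05%; labor force participation rate ≈ 62.81%.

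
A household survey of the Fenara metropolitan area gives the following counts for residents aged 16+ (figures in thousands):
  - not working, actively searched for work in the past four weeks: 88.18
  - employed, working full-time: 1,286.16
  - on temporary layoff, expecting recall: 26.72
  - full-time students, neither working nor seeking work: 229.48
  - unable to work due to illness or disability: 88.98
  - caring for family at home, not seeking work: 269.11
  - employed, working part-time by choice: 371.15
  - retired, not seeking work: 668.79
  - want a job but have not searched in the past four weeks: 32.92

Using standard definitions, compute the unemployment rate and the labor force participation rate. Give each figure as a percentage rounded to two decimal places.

Employed = 1,286.16 + 371.15 = 1,657.31 thousand.
Unemployed = 88.18 + 26.72 = 114.90 thousand (jobless and actively searching, or on temporary layoff).
Labor force = 1,657.31 + 114.90 = 1,772.21 thousand.
Not in labor force = 229.48 + 88.98 + 269.11 + 668.79 + 32.92 = 1,289.28 thousand (those not working and not actively searching are outside the labor force — including those who want a job but have given up searching).
Civilian working-age population = 1,772.21 + 1,289.28 = 3,061.49 thousand.
Unemployment rate = 114.90 / 1,772.21 = 6.48%.
Labor force participation rate = 1,772.21 / 3,061.49 = 57.89%.

Unemployment rate ≈ 6.48%; labor force participation rate ≈ 57.89%.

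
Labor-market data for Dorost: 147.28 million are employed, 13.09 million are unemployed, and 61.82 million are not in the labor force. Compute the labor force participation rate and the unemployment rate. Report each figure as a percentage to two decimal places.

Labor force participation rate ≈ 72.18%; unemployment rate ≈ 8.16%.

Labor force = employed + unemployed = 147.28 + 13.09 = 160.37 million.
Working-age population = 160.37 + 61.82 = 222.19 million.
Unemployment rate = 13.09 / 160.37 = 8.16%.
Labor force participation rate = 160.37 / 222.19 = 72.18%.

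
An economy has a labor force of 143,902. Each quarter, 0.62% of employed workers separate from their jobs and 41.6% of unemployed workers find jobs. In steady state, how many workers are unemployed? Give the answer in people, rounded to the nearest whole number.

About 2,113 are unemployed in steady state.

Steady-state unemployment rate u* = s/(s+f) = 0.62/(0.62+41.6) = 0.014685.
Unemployed = u* × labor force = 0.014685 × 143,902 ≈ 2,113.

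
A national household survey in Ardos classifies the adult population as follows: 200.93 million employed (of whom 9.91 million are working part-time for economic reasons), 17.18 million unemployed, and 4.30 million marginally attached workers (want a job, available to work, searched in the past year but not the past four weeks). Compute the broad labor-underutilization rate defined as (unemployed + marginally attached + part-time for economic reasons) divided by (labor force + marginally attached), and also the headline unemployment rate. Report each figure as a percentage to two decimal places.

Labor force = 200.93 + 17.18 = 218.11 million.
Numerator = 17.18 + 4.30 + 9.91 = 31.39 million.
Denominator = 218.11 + 4.30 = 222.41 million.
Broad rate = 31.39 / 222.41 = 14.11%.
Headline unemployment rate = 17.18 / 218.11 = 7.88%.

Broad underutilization rate ≈ 14.11%; headline unemployment rate ≈ 7.88%.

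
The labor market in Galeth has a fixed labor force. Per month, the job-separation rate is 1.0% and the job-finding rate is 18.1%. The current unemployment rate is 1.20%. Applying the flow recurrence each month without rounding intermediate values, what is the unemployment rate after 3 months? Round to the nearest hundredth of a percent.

With a fixed labor force, u_{t+1} = u_t + s·(1−u_t) − f·u_t = u_t·(1−s−f) + s.
Here 1−s−f = 0.809 and s = 0.010.
u_1 = 0.012000 × 0.809 + 0.010 = 0.019708.
u_2 = 0.019708 × 0.809 + 0.010 = 0.025944.
u_3 = 0.025944 × 0.809 + 0.010 = 0.030989.

Unemployment rate after three months ≈ 3.10%.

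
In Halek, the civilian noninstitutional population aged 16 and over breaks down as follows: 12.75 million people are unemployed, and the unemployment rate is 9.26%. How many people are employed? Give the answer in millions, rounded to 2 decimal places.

Labor force = U / u = 12.75 / 0.0926 ≈ 137.69 million.
Employed = labor force − unemployed = 137.69 − 12.75 = 124.94 million.

About 124.94 million are employed.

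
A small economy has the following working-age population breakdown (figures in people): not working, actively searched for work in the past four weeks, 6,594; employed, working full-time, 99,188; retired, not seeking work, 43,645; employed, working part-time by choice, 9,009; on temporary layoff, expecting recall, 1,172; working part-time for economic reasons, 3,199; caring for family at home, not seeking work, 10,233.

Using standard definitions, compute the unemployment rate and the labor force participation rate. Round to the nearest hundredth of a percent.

Unemployment rate ≈ 6.52%; labor force participation rate ≈ 68.86%.

Employed = 99,188 + 9,009 + 3,199 = 111,396 (anyone who worked, including part-time for economic reasons, counts as employed).
Unemployed = 6,594 + 1,172 = 7,766 (jobless and actively searching, or on temporary layoff).
Labor force = 111,396 + 7,766 = 119,162.
Not in labor force = 43,645 + 10,233 = 53,878 (those not working and not actively searching are outside the labor force).
Civilian working-age population = 119,162 + 53,878 = 173,040.
Unemployment rate = 7,766 / 119,162 = 6.52%.
Labor force participation rate = 119,162 / 173,040 = 68.86%.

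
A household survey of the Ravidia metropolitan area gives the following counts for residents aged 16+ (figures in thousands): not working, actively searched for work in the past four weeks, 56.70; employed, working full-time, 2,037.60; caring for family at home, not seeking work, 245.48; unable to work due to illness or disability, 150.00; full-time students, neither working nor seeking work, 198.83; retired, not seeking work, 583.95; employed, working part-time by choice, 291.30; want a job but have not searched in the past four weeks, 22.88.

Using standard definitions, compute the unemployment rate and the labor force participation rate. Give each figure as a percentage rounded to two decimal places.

Unemployment rate ≈ 2.38%; labor force participation rate ≈ 66.51%.

Employed = 2,037.60 + 291.30 = 2,328.90 thousand.
Unemployed = 56.70 thousand.
Labor force = 2,328.90 + 56.70 = 2,385.60 thousand.
Not in labor force = 245.48 + 150.00 + 198.83 + 583.95 + 22.88 = 1,201.14 thousand (those not working and not actively searching are outside the labor force — including those who want a job but have given up searching).
Civilian working-age population = 2,385.60 + 1,201.14 = 3,586.74 thousand.
Unemployment rate = 56.70 / 2,385.60 = 2.38%.
Labor force participation rate = 2,385.60 / 3,586.74 = 66.51%.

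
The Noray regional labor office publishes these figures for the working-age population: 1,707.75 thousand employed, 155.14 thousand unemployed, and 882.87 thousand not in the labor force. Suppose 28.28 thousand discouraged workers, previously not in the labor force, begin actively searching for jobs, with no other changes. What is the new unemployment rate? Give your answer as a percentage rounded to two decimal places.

New unemployment rate ≈ 9.70%.

Initially, labor force = 1,707.75 + 155.14 = 1,862.89 thousand, so u = 155.14/1,862.89 = 8.33%.
After the change, unemployed and labor force both rise by 28.28 → E = 1,707.75, U = 183.42, labor force = 1,891.17 thousand.
New unemployment rate = 183.42 / 1,891.17 = 9.70%.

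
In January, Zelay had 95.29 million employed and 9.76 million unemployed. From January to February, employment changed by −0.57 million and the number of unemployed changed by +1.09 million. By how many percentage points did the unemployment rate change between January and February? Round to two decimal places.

The unemployment rate changed by +0.99 percentage points.

January: labor force = 95.29 + 9.76 = 105.05; u = 9.76/105.05 = 9.29%.
February: labor force = 94.72 + 10.85 = 105.57; u = 10.85/105.57 = 10.28%.
Change = 10.28% − 9.29% = +0.99 pp.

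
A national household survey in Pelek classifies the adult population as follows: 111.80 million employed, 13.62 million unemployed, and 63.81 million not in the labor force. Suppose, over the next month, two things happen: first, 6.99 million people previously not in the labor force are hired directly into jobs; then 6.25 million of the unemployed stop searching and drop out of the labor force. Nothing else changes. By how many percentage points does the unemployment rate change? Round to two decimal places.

The unemployment rate changes by −5.02 percentage points.

Initially, labor force = 111.80 + 13.62 = 125.42 million, so u = 13.62/125.42 = 10.86%.
After the first change, employed and labor force both rise by 6.99; unemployed unchanged → E = 118.79, U = 13.62, labor force = 132.41 million.
After the second change, unemployed and labor force both fall by 6.25 → E = 118.79, U = 7.37, labor force = 126.16 million.
New unemployment rate = 7.37 / 126.16 = 5.84%.
Change = 5.84% − 10.86% = −5.02 percentage points.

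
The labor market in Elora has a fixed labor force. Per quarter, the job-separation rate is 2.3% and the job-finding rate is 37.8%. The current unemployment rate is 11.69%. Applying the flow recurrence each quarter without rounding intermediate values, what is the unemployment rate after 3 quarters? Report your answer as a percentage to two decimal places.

With a fixed labor force, u_{t+1} = u_t + s·(1−u_t) − f·u_t = u_t·(1−s−f) + s.
Here 1−s−f = 0.599 and s = 0.023.
u_1 = 0.116900 × 0.599 + 0.023 = 0.093023.
u_2 = 0.093023 × 0.599 + 0.023 = 0.078721.
u_3 = 0.078721 × 0.599 + 0.023 = 0.070154.

Unemployment rate after three quarters ≈ 7.02%.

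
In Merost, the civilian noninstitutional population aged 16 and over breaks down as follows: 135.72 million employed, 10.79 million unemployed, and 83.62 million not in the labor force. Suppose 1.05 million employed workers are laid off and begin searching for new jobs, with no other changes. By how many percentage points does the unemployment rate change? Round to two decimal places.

Initially, labor force = 135.72 + 10.79 = 146.51 million, so u = 10.79/146.51 = 7.36%.
After the change, employed falls and unemployed rises by 1.05; labor force unchanged → E = 134.67, U = 11.84, labor force = 146.51 million.
New unemployment rate = 11.84 / 146.51 = 8.08%.
Change = 8.08% − 7.36% = +0.72 percentage points.

The unemployment rate changes by +0.72 percentage points.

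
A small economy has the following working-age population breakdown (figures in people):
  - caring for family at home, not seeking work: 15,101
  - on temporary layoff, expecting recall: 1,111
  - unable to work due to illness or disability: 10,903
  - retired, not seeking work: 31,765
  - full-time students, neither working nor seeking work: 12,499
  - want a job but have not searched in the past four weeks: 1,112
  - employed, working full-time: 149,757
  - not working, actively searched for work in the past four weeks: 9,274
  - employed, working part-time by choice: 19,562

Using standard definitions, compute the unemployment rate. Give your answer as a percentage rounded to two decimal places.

Employed = 149,757 + 19,562 = 169,319.
Unemployed = 1,111 + 9,274 = 10,385 (jobless and actively searching, or on temporary layoff).
Labor force = 169,319 + 10,385 = 179,704.
Unemployment rate = 10,385 / 179,704 = 5.78%.

Unemployment rate ≈ 5.78%.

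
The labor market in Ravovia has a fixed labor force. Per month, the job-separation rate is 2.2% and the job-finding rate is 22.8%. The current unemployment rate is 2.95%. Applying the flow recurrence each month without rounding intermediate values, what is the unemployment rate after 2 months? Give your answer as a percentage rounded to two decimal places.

With a fixed labor force, u_{t+1} = u_t + s·(1−u_t) − f·u_t = u_t·(1−s−f) + s.
Here 1−s−f = 0.750 and s = 0.022.
u_1 = 0.029500 × 0.750 + 0.022 = 0.044125.
u_2 = 0.044125 × 0.750 + 0.022 = 0.055094.

Unemployment rate after two months ≈ 5.51%.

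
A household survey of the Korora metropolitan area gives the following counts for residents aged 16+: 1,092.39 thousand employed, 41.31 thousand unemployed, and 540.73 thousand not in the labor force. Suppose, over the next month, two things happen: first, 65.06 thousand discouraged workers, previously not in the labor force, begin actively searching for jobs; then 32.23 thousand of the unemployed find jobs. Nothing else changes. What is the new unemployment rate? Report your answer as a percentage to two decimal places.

New unemployment rate ≈ 6.18%.

Initially, labor force = 1,092.39 + 41.31 = 1,133.70 thousand, so u = 41.31/1,133.70 = 3.64%.
After the first change, unemployed and labor force both rise by 65.06 → E = 1,092.39, U = 106.37, labor force = 1,198.76 thousand.
After the second change, unemployed falls and employed rises by 32.23; labor force unchanged → E = 1,124.62, U = 74.14, labor force = 1,198.76 thousand.
New unemployment rate = 74.14 / 1,198.76 = 6.18%.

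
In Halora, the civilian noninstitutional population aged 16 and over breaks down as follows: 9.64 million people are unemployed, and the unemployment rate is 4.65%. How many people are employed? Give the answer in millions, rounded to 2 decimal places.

Labor force = U / u = 9.64 / 0.0465 ≈ 207.31 million.
Employed = labor force − unemployed = 207.31 − 9.64 = 197.67 million.

About 197.67 million are employed.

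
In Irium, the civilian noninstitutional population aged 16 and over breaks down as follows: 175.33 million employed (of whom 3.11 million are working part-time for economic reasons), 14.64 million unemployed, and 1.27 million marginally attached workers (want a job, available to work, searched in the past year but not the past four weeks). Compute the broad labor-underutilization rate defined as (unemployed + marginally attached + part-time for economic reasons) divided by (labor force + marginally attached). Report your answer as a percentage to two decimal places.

Labor force = 175.33 + 14.64 = 189.97 million.
Numerator = 14.64 + 1.27 + 3.11 = 19.02 million.
Denominator = 189.97 + 1.27 = 191.24 million.
Broad rate = 19.02 / 191.24 = 9.95%.

Broad underutilization rate ≈ 9.95%.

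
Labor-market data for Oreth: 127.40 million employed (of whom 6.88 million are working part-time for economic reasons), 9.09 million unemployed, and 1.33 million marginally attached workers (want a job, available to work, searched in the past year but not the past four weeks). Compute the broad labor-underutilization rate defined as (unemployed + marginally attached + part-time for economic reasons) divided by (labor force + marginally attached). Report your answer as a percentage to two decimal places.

Broad underutilization rate ≈ 12.55%.

Labor force = 127.40 + 9.09 = 136.49 million.
Numerator = 9.09 + 1.33 + 6.88 = 17.30 million.
Denominator = 136.49 + 1.33 = 137.82 million.
Broad rate = 17.30 / 137.82 = 12.55%.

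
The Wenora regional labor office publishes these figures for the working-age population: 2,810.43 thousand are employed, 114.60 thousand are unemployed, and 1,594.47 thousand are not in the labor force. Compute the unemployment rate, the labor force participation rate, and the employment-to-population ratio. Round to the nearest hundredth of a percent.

Labor force = employed + unemployed = 2,810.43 + 114.60 = 2,925.03 thousand.
Working-age population = 2,925.03 + 1,594.47 = 4,519.50 thousand.
Unemployment rate = 114.60 / 2,925.03 = 3.92%.
Labor force participation rate = 2,925.03 / 4,519.50 = 64.72%.
Employment-population ratio = 2,810.43 / 4,519.50 = 62.18%.

Unemployment rate ≈ 3.92%; labor force participation rate ≈ 64.72%; employment-population ratio ≈ 62.18%.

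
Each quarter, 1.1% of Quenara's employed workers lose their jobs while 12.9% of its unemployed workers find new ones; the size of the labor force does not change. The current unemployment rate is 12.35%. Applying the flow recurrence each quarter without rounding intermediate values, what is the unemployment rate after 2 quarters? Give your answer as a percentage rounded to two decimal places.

Unemployment rate after two quarters ≈ 11.18%.

With a fixed labor force, u_{t+1} = u_t + s·(1−u_t) − f·u_t = u_t·(1−s−f) + s.
Here 1−s−f = 0.860 and s = 0.011.
u_1 = 0.123500 × 0.860 + 0.011 = 0.117210.
u_2 = 0.117210 × 0.860 + 0.011 = 0.111801.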